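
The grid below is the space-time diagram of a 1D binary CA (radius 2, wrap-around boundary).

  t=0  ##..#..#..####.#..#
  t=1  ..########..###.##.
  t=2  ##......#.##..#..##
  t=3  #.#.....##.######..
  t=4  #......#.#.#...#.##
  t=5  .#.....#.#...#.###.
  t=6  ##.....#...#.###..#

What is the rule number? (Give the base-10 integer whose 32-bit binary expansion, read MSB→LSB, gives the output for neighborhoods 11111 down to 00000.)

1739471416

  ##### -> .   bit 31 = 0  t=1,i=4
  ####. -> #   bit 30 = 1  t=0,i=12
  ###.# -> #   bit 29 = 1  t=0,i=13
  ###.. -> .   bit 28 = 0  t=0,i=1
  ##.## -> .   bit 27 = 0  t=1,i=15
  ##.#. -> #   bit 26 = 1  t=0,i=14
  ##..# -> #   bit 25 = 1  t=0,i=2
  ##... -> #   bit 24 = 1  t=1,i=18
  #.### -> #   bit 23 = 1  t=3,i=11
  #.##. -> .   bit 22 = 0  t=1,i=16
  #.#.# -> #   bit 21 = 1  t=4,i=9
  #.#.. -> .   bit 20 = 0  t=0,i=15
  #..## -> #   bit 19 = 1  t=0,i=9
  #..#. -> #   bit 18 = 1  t=0,i=3
  #...# -> #   bit 17 = 1  t=1,i=0
  #.... -> .   bit 16 = 0  t=2,i=3
  .#### -> .   bit 15 = 0  t=0,i=11
  .###. -> .   bit 14 = 0  t=0,i=0
  .##.# -> #   bit 13 = 1  t=3,i=9
  .##.. -> #   bit 12 = 1  t=1,i=17
  .#.## -> #   bit 11 = 1  t=2,i=9
  .#.#. -> .   bit 10 = 0  t=3,i=1
  .#..# -> #   bit 9 = 1  t=0,i=5
  .#... -> .   bit 8 = 0  t=3,i=3
  ..### -> .   bit 7 = 0  t=0,i=10
  ..##. -> .   bit 6 = 0  t=3,i=8
  ..#.# -> #   bit 5 = 1  t=2,i=8
  ..#.. -> #   bit 4 = 1  t=0,i=4
  ...## -> #   bit 3 = 1  t=1,i=1
  ...#. -> .   bit 2 = 0  t=2,i=7
  ....# -> .   bit 1 = 0  t=2,i=6
  ..... -> .   bit 0 = 0  t=2,i=4
  bits 01100111101011100011101000111000 = 1739471416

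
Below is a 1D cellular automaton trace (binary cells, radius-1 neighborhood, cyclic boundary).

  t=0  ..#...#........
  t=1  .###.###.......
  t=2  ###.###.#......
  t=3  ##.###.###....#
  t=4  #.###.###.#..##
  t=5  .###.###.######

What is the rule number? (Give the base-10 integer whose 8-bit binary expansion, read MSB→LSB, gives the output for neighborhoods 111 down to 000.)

190

  ### -> #   bit 7 = 1  t=1,i=2
  ##. -> .   bit 6 = 0  t=1,i=3
  #.# -> #   bit 5 = 1  t=1,i=4
  #.. -> #   bit 4 = 1  t=0,i=3
  .## -> #   bit 3 = 1  t=1,i=1
  .#. -> #   bit 2 = 1  t=0,i=2
  ..# -> #   bit 1 = 1  t=0,i=1
  ... -> .   bit 0 = 0  t=0,i=0
  bits 10111110 = 190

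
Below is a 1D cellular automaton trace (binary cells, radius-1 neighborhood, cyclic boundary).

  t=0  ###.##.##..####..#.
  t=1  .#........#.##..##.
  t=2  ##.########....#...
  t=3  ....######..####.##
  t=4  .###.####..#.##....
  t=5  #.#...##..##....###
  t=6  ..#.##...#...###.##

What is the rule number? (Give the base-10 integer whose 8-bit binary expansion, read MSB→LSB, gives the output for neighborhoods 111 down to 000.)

135

  ### -> #   bit 7 = 1  t=0,i=1
  ##. -> .   bit 6 = 0  t=0,i=2
  #.# -> .   bit 5 = 0  t=0,i=3
  #.. -> .   bit 4 = 0  t=0,i=9
  .## -> .   bit 3 = 0  t=0,i=0
  .#. -> #   bit 2 = 1  t=0,i=17
  ..# -> #   bit 1 = 1  t=0,i=10
  ... -> #   bit 0 = 1  t=1,i=3
  bits 10000111 = 135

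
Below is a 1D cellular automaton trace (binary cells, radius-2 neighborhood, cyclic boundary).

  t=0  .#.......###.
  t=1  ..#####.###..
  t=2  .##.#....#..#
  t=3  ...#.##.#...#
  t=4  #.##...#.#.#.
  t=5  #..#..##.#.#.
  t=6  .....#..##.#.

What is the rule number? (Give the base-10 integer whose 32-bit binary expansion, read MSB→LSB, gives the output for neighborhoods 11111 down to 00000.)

  #####|#  b31=1 t=1,i=4
  ####.|.  b30=0 t=1,i=5
  ###.#|.  b29=0 t=1,i=6
  ###..|.  b28=0 t=0,i=11
  ##.##|.  b27=0 t=1,i=7
  ##.#.|#  b26=1 t=2,i=3
  ##..#|.  b25=0 t=0,i=12
  ##...|.  b24=0 t=1,i=11
  #.###|.  b23=0 t=1,i=8
  #.##.|.  b22=0 t=2,i=1
  #.#.#|#  b21=1 t=4,i=0
  #.#..|.  b20=0 t=2,i=4
  #..##|#  b19=1 t=5,i=5
  #..#.|.  b18=0 t=0,i=0
  #...#|.  b17=0 t=3,i=1
  #....|#  b16=1 t=0,i=3
  .####|.  b15=0 t=1,i=3
  .###.|#  b14=1 t=0,i=10
  .##.#|.  b13=0 t=2,i=2
  .##..|#  b12=1 t=4,i=3
  .#.##|.  b11=0 t=2,i=0
  .#.#.|.  b10=0 t=4,i=8
  .#..#|.  b9=0 t=2,i=10
  .#...|#  b8=1 t=0,i=2
  ..###|#  b7=1 t=0,i=9
  ..##.|.  b6=0 t=5,i=6
  ..#.#|#  b5=1 t=2,i=12
  ..#..|.  b4=0 t=0,i=1
  ...##|#  b3=1 t=0,i=8
  ...#.|#  b2=1 t=2,i=8
  ....#|.  b1=0 t=0,i=7
  .....|#  b0=1 t=0,i=4
  bits 10000100001010010101000110101101 = 2217300397

2217300397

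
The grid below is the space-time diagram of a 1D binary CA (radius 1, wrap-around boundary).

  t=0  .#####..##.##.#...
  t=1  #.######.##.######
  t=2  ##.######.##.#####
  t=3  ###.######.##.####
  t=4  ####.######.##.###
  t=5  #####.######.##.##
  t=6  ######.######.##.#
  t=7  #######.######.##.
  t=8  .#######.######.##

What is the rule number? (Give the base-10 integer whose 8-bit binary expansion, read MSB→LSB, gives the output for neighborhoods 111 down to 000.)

  nb ###: next=#  (t=0,i=2, bit7=1)
  nb ##.: next=#  (t=0,i=5, bit6=1)
  nb #.#: next=#  (t=0,i=10, bit5=1)
  nb #..: next=#  (t=0,i=6, bit4=1)
  nb .##: next=.  (t=0,i=1, bit3=0)
  nb .#.: next=#  (t=0,i=14, bit2=1)
  nb ..#: next=#  (t=0,i=0, bit1=1)
  nb ...: next=#  (t=0,i=16, bit0=1)
  bits 11110111 = 247

247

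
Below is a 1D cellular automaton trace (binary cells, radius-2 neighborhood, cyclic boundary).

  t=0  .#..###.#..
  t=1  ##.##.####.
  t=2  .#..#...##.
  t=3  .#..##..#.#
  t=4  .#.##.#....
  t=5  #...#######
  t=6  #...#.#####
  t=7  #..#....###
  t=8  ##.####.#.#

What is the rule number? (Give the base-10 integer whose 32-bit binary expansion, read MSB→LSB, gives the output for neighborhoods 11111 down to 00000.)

  #####|#  b31=1 t=5,i=6
  ####.|#  b30=1 t=1,i=8
  ###.#|#  b29=1 t=0,i=6
  ###..|#  b28=1 t=5,i=0
  ##.##|.  b27=0 t=1,i=2
  ##.#.|#  b26=1 t=0,i=7
  ##..#|#  b25=1 t=2,i=10
  ##...|.  b24=0 t=5,i=1
  #.###|.  b23=0 t=1,i=6
  #.##.|.  b22=0 t=1,i=0
  #.#.#|.  b21=0 t=3,i=10
  #.#..|#  b20=1 t=0,i=8
  #..##|#  b19=1 t=0,i=3
  #..#.|.  b18=0 t=2,i=0
  #...#|.  b17=0 t=0,i=10
  #....|#  b16=1 t=4,i=8
  .####|.  b15=0 t=1,i=7
  .###.|.  b14=0 t=0,i=5
  .##.#|#  b13=1 t=1,i=1
  .##..|.  b12=0 t=2,i=9
  .#.##|.  b11=0 t=4,i=2
  .#.#.|.  b10=0 t=3,i=0
  .#..#|.  b9=0 t=0,i=2
  .#...|#  b8=1 t=0,i=9
  ..###|#  b7=1 t=0,i=4
  ..##.|#  b6=1 t=2,i=8
  ..#.#|.  b5=0 t=3,i=8
  ..#..|#  b4=1 t=0,i=1
  ...##|.  b3=0 t=2,i=7
  ...#.|#  b2=1 t=0,i=0
  ....#|#  b1=1 t=4,i=10
  .....|#  b0=1 t=4,i=9
  bits 11110110000110010010000111010111 = 4128842199

4128842199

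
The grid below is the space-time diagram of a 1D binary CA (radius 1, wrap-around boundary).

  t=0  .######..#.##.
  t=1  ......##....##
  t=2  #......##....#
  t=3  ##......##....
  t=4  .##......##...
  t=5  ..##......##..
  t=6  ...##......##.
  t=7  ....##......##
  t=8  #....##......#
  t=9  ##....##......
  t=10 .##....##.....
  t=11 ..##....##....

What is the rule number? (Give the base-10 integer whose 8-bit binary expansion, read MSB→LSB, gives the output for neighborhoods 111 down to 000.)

80

  nb ###: next=.  (t=0,i=2, bit7=0)
  nb ##.: next=#  (t=0,i=6, bit6=1)
  nb #.#: next=.  (t=0,i=10, bit5=0)
  nb #..: next=#  (t=0,i=7, bit4=1)
  nb .##: next=.  (t=0,i=1, bit3=0)
  nb .#.: next=.  (t=0,i=9, bit2=0)
  nb ..#: next=.  (t=0,i=0, bit1=0)
  nb ...: next=.  (t=1,i=1, bit0=0)
  bits 01010000 = 80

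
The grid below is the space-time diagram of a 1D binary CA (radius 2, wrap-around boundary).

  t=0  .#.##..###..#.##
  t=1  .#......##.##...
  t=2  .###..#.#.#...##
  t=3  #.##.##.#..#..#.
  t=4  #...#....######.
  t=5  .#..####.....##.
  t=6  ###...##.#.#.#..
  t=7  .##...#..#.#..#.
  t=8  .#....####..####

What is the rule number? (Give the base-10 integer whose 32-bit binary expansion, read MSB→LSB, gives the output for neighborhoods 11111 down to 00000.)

  #####|.  b31=0 t=4,i=11
  ####.|#  b30=1 t=4,i=13
  ###.#|#  b29=1 t=4,i=14
  ###..|#  b28=1 t=0,i=9
  ##.##|#  b27=1 t=1,i=10
  ##.#.|.  b26=0 t=0,i=0
  ##..#|.  b25=0 t=0,i=5
  ##...|.  b24=0 t=1,i=13
  #.###|.  b23=0 t=2,i=1
  #.##.|.  b22=0 t=0,i=3
  #.#.#|#  b21=1 t=0,i=1
  #.#..|.  b20=0 t=2,i=10
  #..##|.  b19=0 t=0,i=6
  #..#.|#  b18=1 t=0,i=11
  #...#|.  b17=0 t=2,i=12
  #....|#  b16=1 t=1,i=3
  .####|.  b15=0 t=4,i=10
  .###.|#  b14=1 t=0,i=8
  .##.#|.  b13=0 t=0,i=15
  .##..|.  b12=0 t=0,i=4
  .#.##|.  b11=0 t=0,i=2
  .#.#.|.  b10=0 t=2,i=7
  .#..#|#  b9=1 t=3,i=9
  .#...|#  b8=1 t=1,i=2
  ..###|.  b7=0 t=0,i=7
  ..##.|#  b6=1 t=1,i=8
  ..#.#|#  b5=1 t=0,i=12
  ..#..|#  b4=1 t=1,i=1
  ...##|.  b3=0 t=1,i=7
  ...#.|.  b2=0 t=1,i=0
  ....#|#  b1=1 t=1,i=6
  .....|.  b0=0 t=1,i=4
  bits 01111000001001010100001101110010 = 2015708018

2015708018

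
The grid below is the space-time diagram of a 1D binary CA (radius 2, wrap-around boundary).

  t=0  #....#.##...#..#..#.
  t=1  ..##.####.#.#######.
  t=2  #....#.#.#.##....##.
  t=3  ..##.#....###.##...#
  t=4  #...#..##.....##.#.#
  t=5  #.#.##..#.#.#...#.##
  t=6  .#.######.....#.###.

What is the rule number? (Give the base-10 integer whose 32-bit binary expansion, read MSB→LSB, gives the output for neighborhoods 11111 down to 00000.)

1455888946

  #####|.  b31=0 t=1,i=14
  ####.|#  b30=1 t=1,i=7
  ###.#|.  b29=0 t=1,i=8
  ###..|#  b28=1 t=1,i=18
  ##.##|.  b27=0 t=1,i=4
  ##.#.|#  b26=1 t=1,i=9
  ##..#|#  b25=1 t=5,i=6
  ##...|.  b24=0 t=0,i=9
  #.###|#  b23=1 t=1,i=5
  #.##.|#  b22=1 t=0,i=7
  #.#.#|.  b21=0 t=1,i=10
  #.#..|.  b20=0 t=0,i=0
  #..##|.  b19=0 t=3,i=1
  #..#.|#  b18=1 t=0,i=14
  #...#|#  b17=1 t=0,i=10
  #....|#  b16=1 t=0,i=2
  .####|.  b15=0 t=1,i=6
  .###.|.  b14=0 t=3,i=11
  .##.#|.  b13=0 t=1,i=3
  .##..|#  b12=1 t=0,i=8
  .#.##|#  b11=1 t=0,i=6
  .#.#.|.  b10=0 t=0,i=19
  .#..#|#  b9=1 t=0,i=13
  .#...|.  b8=0 t=0,i=1
  ..###|.  b7=0 t=3,i=10
  ..##.|.  b6=0 t=1,i=2
  ..#.#|#  b5=1 t=0,i=5
  ..#..|#  b4=1 t=0,i=12
  ...##|.  b3=0 t=1,i=1
  ...#.|.  b2=0 t=0,i=4
  ....#|#  b1=1 t=0,i=3
  .....|.  b0=0 t=4,i=11
  bits 01010110110001110001101000110010 = 1455888946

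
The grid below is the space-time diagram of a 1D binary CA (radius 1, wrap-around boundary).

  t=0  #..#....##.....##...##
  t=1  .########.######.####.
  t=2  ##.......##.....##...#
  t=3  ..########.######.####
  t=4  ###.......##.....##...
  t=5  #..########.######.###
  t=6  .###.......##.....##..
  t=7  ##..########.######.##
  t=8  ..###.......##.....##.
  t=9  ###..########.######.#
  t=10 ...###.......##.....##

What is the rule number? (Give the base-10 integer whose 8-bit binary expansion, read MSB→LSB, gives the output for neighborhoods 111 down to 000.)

63

  ###|.  b7=0 t=0,i=21
  ##.|.  b6=0 t=0,i=0
  #.#|#  b5=1 t=1,i=9
  #..|#  b4=1 t=0,i=1
  .##|#  b3=1 t=0,i=8
  .#.|#  b2=1 t=0,i=3
  ..#|#  b1=1 t=0,i=2
  ...|#  b0=1 t=0,i=5
  bits 00111111 = 63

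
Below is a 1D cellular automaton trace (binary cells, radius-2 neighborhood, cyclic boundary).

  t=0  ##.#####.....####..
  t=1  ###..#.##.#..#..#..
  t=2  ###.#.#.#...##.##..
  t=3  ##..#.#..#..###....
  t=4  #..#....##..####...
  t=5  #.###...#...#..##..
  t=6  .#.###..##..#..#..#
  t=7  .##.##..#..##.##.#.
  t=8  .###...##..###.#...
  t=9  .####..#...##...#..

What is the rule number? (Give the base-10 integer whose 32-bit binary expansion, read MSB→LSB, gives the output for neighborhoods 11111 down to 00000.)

2569300433

  ##### -> #   bit 31 = 1  t=0,i=5
  ####. -> .   bit 30 = 0  t=0,i=6
  ###.# -> .   bit 29 = 0  t=2,i=2
  ###.. -> #   bit 28 = 1  t=0,i=7
  ##.## -> #   bit 27 = 1  t=0,i=2
  ##.#. -> .   bit 26 = 0  t=1,i=9
  ##..# -> .   bit 25 = 0  t=0,i=17
  ##... -> #   bit 24 = 1  t=0,i=8
  #.### -> .   bit 23 = 0  t=0,i=3
  #.##. -> .   bit 22 = 0  t=1,i=7
  #.#.# -> #   bit 21 = 1  t=2,i=4
  #.#.. -> .   bit 20 = 0  t=1,i=10
  #..## -> .   bit 19 = 0  t=0,i=18
  #..#. -> #   bit 18 = 1  t=1,i=4
  #...# -> .   bit 17 = 0  t=2,i=10
  #.... -> .   bit 16 = 0  t=0,i=9
  .#### -> .   bit 15 = 0  t=0,i=4
  .###. -> #   bit 14 = 1  t=1,i=1
  .##.# -> #   bit 13 = 1  t=0,i=1
  .##.. -> .   bit 12 = 0  t=2,i=16
  .#.## -> #   bit 11 = 1  t=1,i=6
  .#.#. -> .   bit 10 = 0  t=2,i=5
  .#..# -> .   bit 9 = 0  t=1,i=11
  .#... -> #   bit 8 = 1  t=2,i=9
  ..### -> #   bit 7 = 1  t=0,i=13
  ..##. -> #   bit 6 = 1  t=0,i=0
  ..#.# -> .   bit 5 = 0  t=1,i=5
  ..#.. -> #   bit 4 = 1  t=1,i=13
  ...## -> .   bit 3 = 0  t=0,i=12
  ...#. -> .   bit 2 = 0  t=4,i=18
  ....# -> .   bit 1 = 0  t=0,i=11
  ..... -> #   bit 0 = 1  t=0,i=10
  bits 10011001001001000110100111010001 = 2569300433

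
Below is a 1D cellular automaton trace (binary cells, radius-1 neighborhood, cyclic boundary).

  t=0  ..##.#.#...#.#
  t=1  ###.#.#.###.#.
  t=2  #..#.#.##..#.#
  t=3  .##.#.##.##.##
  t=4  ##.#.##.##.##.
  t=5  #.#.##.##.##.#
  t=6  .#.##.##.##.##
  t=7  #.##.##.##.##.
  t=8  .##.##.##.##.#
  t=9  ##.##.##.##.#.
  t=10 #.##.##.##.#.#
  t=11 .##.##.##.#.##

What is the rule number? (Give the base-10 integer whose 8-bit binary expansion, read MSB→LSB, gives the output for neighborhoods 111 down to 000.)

59

  ### -> .   bit 7 = 0  t=1,i=1
  ##. -> .   bit 6 = 0  t=0,i=3
  #.# -> #   bit 5 = 1  t=0,i=4
  #.. -> #   bit 4 = 1  t=0,i=0
  .## -> #   bit 3 = 1  t=0,i=2
  .#. -> .   bit 2 = 0  t=0,i=5
  ..# -> #   bit 1 = 1  t=0,i=1
  ... -> #   bit 0 = 1  t=0,i=9
  bits 00111011 = 59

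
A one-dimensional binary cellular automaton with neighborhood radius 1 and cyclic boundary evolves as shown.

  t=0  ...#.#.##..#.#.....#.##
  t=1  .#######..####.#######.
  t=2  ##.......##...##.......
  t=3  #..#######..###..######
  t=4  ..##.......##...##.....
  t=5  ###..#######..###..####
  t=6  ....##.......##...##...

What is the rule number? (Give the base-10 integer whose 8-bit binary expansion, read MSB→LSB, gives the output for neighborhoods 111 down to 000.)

47

  ###|.  b7=0 t=1,i=2
  ##.|.  b6=0 t=0,i=8
  #.#|#  b5=1 t=0,i=4
  #..|.  b4=0 t=0,i=0
  .##|#  b3=1 t=0,i=7
  .#.|#  b2=1 t=0,i=3
  ..#|#  b1=1 t=0,i=2
  ...|#  b0=1 t=0,i=1
  bits 00101111 = 47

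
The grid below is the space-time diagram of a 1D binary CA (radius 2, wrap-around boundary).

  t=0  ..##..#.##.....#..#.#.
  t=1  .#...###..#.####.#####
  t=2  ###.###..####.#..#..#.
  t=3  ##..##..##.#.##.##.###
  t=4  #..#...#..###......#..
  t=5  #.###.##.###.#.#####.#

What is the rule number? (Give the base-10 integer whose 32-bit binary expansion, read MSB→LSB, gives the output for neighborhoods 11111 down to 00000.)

1169968575

  #####|.  b31=0 t=1,i=19
  ####.|#  b30=1 t=1,i=14
  ###.#|.  b29=0 t=1,i=15
  ###..|.  b28=0 t=1,i=7
  ##.##|.  b27=0 t=1,i=16
  ##.#.|#  b26=1 t=1,i=0
  ##..#|.  b25=0 t=0,i=4
  ##...|#  b24=1 t=0,i=10
  #.###|#  b23=1 t=1,i=12
  #.##.|.  b22=0 t=0,i=8
  #.#.#|#  b21=1 t=3,i=11
  #.#..|#  b20=1 t=0,i=20
  #..##|#  b19=1 t=2,i=8
  #..#.|#  b18=1 t=0,i=5
  #...#|.  b17=0 t=0,i=0
  #....|.  b16=0 t=0,i=11
  .####|.  b15=0 t=1,i=13
  .###.|#  b14=1 t=1,i=6
  .##.#|.  b13=0 t=3,i=9
  .##..|.  b12=0 t=0,i=3
  .#.##|#  b11=1 t=0,i=7
  .#.#.|#  b10=1 t=0,i=19
  .#..#|.  b9=0 t=0,i=16
  .#...|#  b8=1 t=0,i=21
  ..###|#  b7=1 t=1,i=5
  ..##.|.  b6=0 t=0,i=2
  ..#.#|#  b5=1 t=0,i=6
  ..#..|#  b4=1 t=0,i=15
  ...##|#  b3=1 t=0,i=1
  ...#.|#  b2=1 t=0,i=14
  ....#|#  b1=1 t=0,i=13
  .....|#  b0=1 t=0,i=12
  bits 01000101101111000100110110111111 = 1169968575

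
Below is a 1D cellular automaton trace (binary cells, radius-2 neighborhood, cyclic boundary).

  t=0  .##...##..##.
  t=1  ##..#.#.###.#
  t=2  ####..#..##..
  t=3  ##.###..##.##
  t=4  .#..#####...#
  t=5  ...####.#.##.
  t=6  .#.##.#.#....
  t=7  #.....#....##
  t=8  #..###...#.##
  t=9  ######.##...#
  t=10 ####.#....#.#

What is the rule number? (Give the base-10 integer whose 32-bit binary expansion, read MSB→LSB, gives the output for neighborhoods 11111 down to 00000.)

  ##### -> #   bit 31 = 1  t=4,i=6
  ####. -> .   bit 30 = 0  t=2,i=2
  ###.# -> #   bit 29 = 1  t=1,i=10
  ###.. -> #   bit 28 = 1  t=1,i=1
  ##.## -> .   bit 27 = 0  t=1,i=11
  ##.#. -> .   bit 26 = 0  t=5,i=7
  ##..# -> #   bit 25 = 1  t=0,i=8
  ##... -> .   bit 24 = 0  t=0,i=3
  #.### -> .   bit 23 = 0  t=1,i=8
  #.##. -> .   bit 22 = 0  t=5,i=10
  #.#.# -> #   bit 21 = 1  t=1,i=6
  #.#.. -> .   bit 20 = 0  t=4,i=1
  #..## -> #   bit 19 = 1  t=0,i=0
  #..#. -> #   bit 18 = 1  t=1,i=3
  #...# -> #   bit 17 = 1  t=0,i=4
  #.... -> .   bit 16 = 0  t=5,i=0
  .#### -> #   bit 15 = 1  t=2,i=1
  .###. -> #   bit 14 = 1  t=1,i=0
  .##.# -> .   bit 13 = 0  t=3,i=9
  .##.. -> .   bit 12 = 0  t=0,i=2
  .#.## -> .   bit 11 = 0  t=1,i=7
  .#.#. -> .   bit 10 = 0  t=1,i=5
  .#..# -> .   bit 9 = 0  t=2,i=7
  .#... -> .   bit 8 = 0  t=6,i=9
  ..### -> #   bit 7 = 1  t=2,i=0
  ..##. -> #   bit 6 = 1  t=0,i=1
  ..#.# -> .   bit 5 = 0  t=1,i=4
  ..#.. -> .   bit 4 = 0  t=2,i=6
  ...## -> .   bit 3 = 0  t=0,i=5
  ...#. -> #   bit 2 = 1  t=4,i=11
  ....# -> #   bit 1 = 1  t=5,i=1
  ..... -> #   bit 0 = 1  t=6,i=11
  bits 10110010001011101100000011000111 = 2989408455

2989408455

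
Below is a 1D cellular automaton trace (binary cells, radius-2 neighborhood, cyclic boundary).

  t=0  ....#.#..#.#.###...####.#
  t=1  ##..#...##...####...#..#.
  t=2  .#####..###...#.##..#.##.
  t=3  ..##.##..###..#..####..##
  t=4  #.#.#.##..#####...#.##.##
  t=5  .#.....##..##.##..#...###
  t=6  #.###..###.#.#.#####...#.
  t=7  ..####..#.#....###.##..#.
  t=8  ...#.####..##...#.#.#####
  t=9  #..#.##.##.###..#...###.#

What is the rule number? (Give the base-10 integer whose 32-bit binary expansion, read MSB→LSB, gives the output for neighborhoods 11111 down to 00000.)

  nb #####: next=#  (t=2,i=3, bit31=1)
  nb ####.: next=.  (t=0,i=21, bit30=0)
  nb ###.#: next=.  (t=0,i=22, bit29=0)
  nb ###..: next=#  (t=0,i=15, bit28=1)
  nb ##.##: next=#  (t=3,i=4, bit27=1)
  nb ##.#.: next=#  (t=0,i=23, bit26=1)
  nb ##..#: next=#  (t=1,i=2, bit25=1)
  nb ##...: next=#  (t=0,i=16, bit24=1)
  nb #.###: next=#  (t=0,i=13, bit23=1)
  nb #.##.: next=.  (t=1,i=0, bit22=0)
  nb #.#.#: next=.  (t=0,i=11, bit21=0)
  nb #.#..: next=.  (t=0,i=6, bit20=0)
  nb #..##: next=.  (t=2,i=0, bit19=0)
  nb #..#.: next=#  (t=0,i=8, bit18=1)
  nb #...#: next=.  (t=0,i=17, bit17=0)
  nb #....: next=#  (t=0,i=1, bit16=1)
  nb .####: next=#  (t=0,i=20, bit15=1)
  nb .###.: next=#  (t=0,i=14, bit14=1)
  nb .##.#: next=.  (t=3,i=3, bit13=0)
  nb .##..: next=#  (t=1,i=1, bit12=1)
  nb .#.##: next=.  (t=0,i=12, bit11=0)
  nb .#.#.: next=.  (t=0,i=5, bit10=0)
  nb .#..#: next=.  (t=0,i=7, bit9=0)
  nb .#...: next=#  (t=0,i=0, bit8=1)
  nb ..###: next=.  (t=0,i=19, bit7=0)
  nb ..##.: next=#  (t=1,i=8, bit6=1)
  nb ..#.#: next=#  (t=0,i=4, bit5=1)
  nb ..#..: next=#  (t=1,i=4, bit4=1)
  nb ...##: next=.  (t=0,i=18, bit3=0)
  nb ...#.: next=.  (t=0,i=3, bit2=0)
  nb ....#: next=.  (t=0,i=2, bit1=0)
  nb .....: next=#  (t=5,i=4, bit0=1)
  bits 10011111100001011101000101110001 = 2676347249

2676347249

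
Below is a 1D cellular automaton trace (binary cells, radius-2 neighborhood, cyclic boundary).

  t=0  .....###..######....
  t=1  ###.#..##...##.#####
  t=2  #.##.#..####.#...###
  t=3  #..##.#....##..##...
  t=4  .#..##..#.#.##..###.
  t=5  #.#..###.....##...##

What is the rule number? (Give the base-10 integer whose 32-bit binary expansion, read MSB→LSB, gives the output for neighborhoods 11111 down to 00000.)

3070702089

  ##### -> #   bit 31 = 1  t=0,i=12
  ####. -> .   bit 30 = 0  t=0,i=14
  ###.# -> #   bit 29 = 1  t=1,i=2
  ###.. -> #   bit 28 = 1  t=0,i=7
  ##.## -> .   bit 27 = 0  t=1,i=14
  ##.#. -> #   bit 26 = 1  t=1,i=3
  ##..# -> #   bit 25 = 1  t=0,i=8
  ##... -> #   bit 24 = 1  t=0,i=16
  #.### -> .   bit 23 = 0  t=1,i=15
  #.##. -> .   bit 22 = 0  t=2,i=2
  #.#.# -> .   bit 21 = 0  t=4,i=10
  #.#.. -> .   bit 20 = 0  t=1,i=4
  #..## -> .   bit 19 = 0  t=0,i=9
  #..#. -> #   bit 18 = 1  t=4,i=0
  #...# -> #   bit 17 = 1  t=1,i=10
  #.... -> #   bit 16 = 1  t=0,i=17
  .#### -> .   bit 15 = 0  t=0,i=11
  .###. -> .   bit 14 = 0  t=0,i=6
  .##.# -> #   bit 13 = 1  t=1,i=13
  .##.. -> #   bit 12 = 1  t=1,i=8
  .#.## -> .   bit 11 = 0  t=4,i=11
  .#.#. -> .   bit 10 = 0  t=4,i=9
  .#..# -> #   bit 9 = 1  t=1,i=5
  .#... -> .   bit 8 = 0  t=2,i=14
  ..### -> .   bit 7 = 0  t=0,i=5
  ..##. -> .   bit 6 = 0  t=1,i=7
  ..#.# -> .   bit 5 = 0  t=4,i=8
  ..#.. -> .   bit 4 = 0  t=3,i=0
  ...## -> #   bit 3 = 1  t=0,i=4
  ...#. -> .   bit 2 = 0  t=3,i=19
  ....# -> .   bit 1 = 0  t=0,i=3
  ..... -> #   bit 0 = 1  t=0,i=0
  bits 10110111000001110011001000001001 = 3070702089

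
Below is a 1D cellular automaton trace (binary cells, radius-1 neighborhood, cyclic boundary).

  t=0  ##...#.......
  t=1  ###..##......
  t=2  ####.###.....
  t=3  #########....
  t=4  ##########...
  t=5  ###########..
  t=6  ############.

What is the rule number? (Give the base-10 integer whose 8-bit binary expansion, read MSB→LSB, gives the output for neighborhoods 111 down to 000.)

  nb ###: next=#  (t=1,i=1, bit7=1)
  nb ##.: next=#  (t=0,i=1, bit6=1)
  nb #.#: next=#  (t=2,i=4, bit5=1)
  nb #..: next=#  (t=0,i=2, bit4=1)
  nb .##: next=#  (t=0,i=0, bit3=1)
  nb .#.: next=#  (t=0,i=5, bit2=1)
  nb ..#: next=.  (t=0,i=4, bit1=0)
  nb ...: next=.  (t=0,i=3, bit0=0)
  bits 11111100 = 252

252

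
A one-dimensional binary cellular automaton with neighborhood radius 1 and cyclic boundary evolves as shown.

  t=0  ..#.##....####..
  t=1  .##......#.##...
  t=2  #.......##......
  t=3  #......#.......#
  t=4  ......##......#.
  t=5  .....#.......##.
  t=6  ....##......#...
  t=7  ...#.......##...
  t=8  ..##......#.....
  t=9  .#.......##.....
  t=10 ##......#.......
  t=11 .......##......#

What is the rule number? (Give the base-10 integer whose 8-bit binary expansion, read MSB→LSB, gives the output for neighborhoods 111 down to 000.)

134

  ###|#  b7=1 t=0,i=11
  ##.|.  b6=0 t=0,i=5
  #.#|.  b5=0 t=0,i=3
  #..|.  b4=0 t=0,i=6
  .##|.  b3=0 t=0,i=4
  .#.|#  b2=1 t=0,i=2
  ..#|#  b1=1 t=0,i=1
  ...|.  b0=0 t=0,i=0
  bits 10000110 = 134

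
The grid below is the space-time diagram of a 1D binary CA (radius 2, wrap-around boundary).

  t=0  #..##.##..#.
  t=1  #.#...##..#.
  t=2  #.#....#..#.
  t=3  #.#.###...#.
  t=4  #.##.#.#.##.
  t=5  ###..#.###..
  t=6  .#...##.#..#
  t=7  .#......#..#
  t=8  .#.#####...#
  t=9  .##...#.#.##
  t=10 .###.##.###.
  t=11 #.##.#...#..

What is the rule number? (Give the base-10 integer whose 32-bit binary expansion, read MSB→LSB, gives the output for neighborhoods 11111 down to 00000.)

  nb #####: next=.  (t=8,i=5, bit31=0)
  nb ####.: next=#  (t=8,i=6, bit30=1)
  nb ###.#: next=#  (t=10,i=3, bit29=1)
  nb ###..: next=.  (t=3,i=6, bit28=0)
  nb ##.##: next=.  (t=0,i=5, bit27=0)
  nb ##.#.: next=.  (t=4,i=4, bit26=0)
  nb ##..#: next=.  (t=0,i=8, bit25=0)
  nb ##...: next=#  (t=3,i=7, bit24=1)
  nb #.###: next=.  (t=3,i=4, bit23=0)
  nb #.##.: next=#  (t=0,i=6, bit22=1)
  nb #.#.#: next=#  (t=1,i=0, bit21=1)
  nb #.#..: next=#  (t=0,i=0, bit20=1)
  nb #..##: next=#  (t=0,i=2, bit19=1)
  nb #..#.: next=.  (t=0,i=9, bit18=0)
  nb #...#: next=.  (t=1,i=4, bit17=0)
  nb #....: next=#  (t=2,i=4, bit16=1)
  nb .####: next=.  (t=8,i=4, bit15=0)
  nb .###.: next=#  (t=3,i=5, bit14=1)
  nb .##.#: next=.  (t=0,i=4, bit13=0)
  nb .##..: next=#  (t=0,i=7, bit12=1)
  nb .#.##: next=#  (t=3,i=3, bit11=1)
  nb .#.#.: next=.  (t=0,i=11, bit10=0)
  nb .#..#: next=.  (t=0,i=1, bit9=0)
  nb .#...: next=.  (t=1,i=3, bit8=0)
  nb ..###: next=.  (t=5,i=0, bit7=0)
  nb ..##.: next=.  (t=0,i=3, bit6=0)
  nb ..#.#: next=#  (t=0,i=10, bit5=1)
  nb ..#..: next=.  (t=2,i=7, bit4=0)
  nb ...##: next=.  (t=1,i=5, bit3=0)
  nb ...#.: next=#  (t=2,i=6, bit2=1)
  nb ....#: next=#  (t=2,i=5, bit1=1)
  nb .....: next=#  (t=7,i=4, bit0=1)
  bits 01100001011110010101100000100111 = 1635342375

1635342375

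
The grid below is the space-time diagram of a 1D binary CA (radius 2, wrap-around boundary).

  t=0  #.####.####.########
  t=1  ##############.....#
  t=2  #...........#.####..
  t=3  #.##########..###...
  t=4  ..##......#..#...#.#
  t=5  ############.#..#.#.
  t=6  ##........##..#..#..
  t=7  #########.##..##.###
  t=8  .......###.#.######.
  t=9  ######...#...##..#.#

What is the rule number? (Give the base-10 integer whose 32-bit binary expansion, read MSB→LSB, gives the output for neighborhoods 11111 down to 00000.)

1770632791

  nb #####: next=.  (t=0,i=14, bit31=0)
  nb ####.: next=#  (t=0,i=4, bit30=1)
  nb ###.#: next=#  (t=0,i=0, bit29=1)
  nb ###..: next=.  (t=1,i=13, bit28=0)
  nb ##.##: next=#  (t=0,i=1, bit27=1)
  nb ##.#.: next=.  (t=5,i=12, bit26=0)
  nb ##..#: next=.  (t=2,i=18, bit25=0)
  nb ##...: next=#  (t=1,i=14, bit24=1)
  nb #.###: next=#  (t=0,i=2, bit23=1)
  nb #.##.: next=.  (t=7,i=10, bit22=0)
  nb #.#.#: next=.  (t=5,i=18, bit21=0)
  nb #.#..: next=.  (t=4,i=19, bit20=0)
  nb #..##: next=#  (t=3,i=13, bit19=1)
  nb #..#.: next=.  (t=2,i=19, bit18=0)
  nb #...#: next=.  (t=3,i=18, bit17=0)
  nb #....: next=#  (t=1,i=15, bit16=1)
  nb .####: next=#  (t=0,i=3, bit15=1)
  nb .###.: next=.  (t=3,i=15, bit14=0)
  nb .##.#: next=#  (t=7,i=15, bit13=1)
  nb .##..: next=#  (t=4,i=3, bit12=1)
  nb .#.##: next=.  (t=2,i=13, bit11=0)
  nb .#.#.: next=#  (t=4,i=18, bit10=1)
  nb .#..#: next=#  (t=4,i=0, bit9=1)
  nb .#...: next=.  (t=2,i=1, bit8=0)
  nb ..###: next=.  (t=1,i=19, bit7=0)
  nb ..##.: next=#  (t=4,i=2, bit6=1)
  nb ..#.#: next=.  (t=2,i=12, bit5=0)
  nb ..#..: next=#  (t=2,i=0, bit4=1)
  nb ...##: next=.  (t=1,i=18, bit3=0)
  nb ...#.: next=#  (t=2,i=11, bit2=1)
  nb ....#: next=#  (t=1,i=17, bit1=1)
  nb .....: next=#  (t=1,i=16, bit0=1)
  bits 01101001100010011011011001010111 = 1770632791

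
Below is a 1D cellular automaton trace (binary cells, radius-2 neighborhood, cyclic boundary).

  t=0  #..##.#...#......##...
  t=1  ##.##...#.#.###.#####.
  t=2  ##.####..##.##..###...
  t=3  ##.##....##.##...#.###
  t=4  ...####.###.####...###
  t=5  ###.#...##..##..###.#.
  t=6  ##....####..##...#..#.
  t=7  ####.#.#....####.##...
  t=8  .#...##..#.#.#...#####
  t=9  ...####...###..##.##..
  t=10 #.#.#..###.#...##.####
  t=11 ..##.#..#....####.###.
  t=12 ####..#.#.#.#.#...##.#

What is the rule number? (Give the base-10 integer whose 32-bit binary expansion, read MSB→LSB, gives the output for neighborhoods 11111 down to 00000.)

2179200601

  [31] ##### => #  t=1,i=18
  [30] ####. => .  t=1,i=19
  [29] ###.# => .  t=1,i=14
  [28] ###.. => .  t=2,i=6
  [27] ##.## => .  t=1,i=2
  [26] ##.#. => .  t=0,i=5
  [25] ##..# => .  t=2,i=7
  [24] ##... => #  t=0,i=19
  [23] #.### => #  t=1,i=12
  [22] #.##. => #  t=1,i=0
  [21] #.#.# => #  t=1,i=10
  [20] #.#.. => .  t=0,i=6
  [19] #..## => .  t=0,i=2
  [18] #..#. => .  t=6,i=19
  [17] #...# => #  t=0,i=8
  [16] #.... => #  t=0,i=12
  [15] .#### => #  t=1,i=17
  [14] .###. => #  t=1,i=13
  [13] .##.# => #  t=0,i=4
  [12] .##.. => #  t=0,i=18
  [11] .#.## => .  t=1,i=11
  [10] .#.#. => #  t=1,i=9
  [9] .#..# => #  t=0,i=1
  [8] .#... => .  t=0,i=7
  [7] ..### => .  t=2,i=16
  [6] ..##. => #  t=0,i=3
  [5] ..#.# => .  t=1,i=8
  [4] ..#.. => #  t=0,i=0
  [3] ...## => #  t=0,i=16
  [2] ...#. => .  t=0,i=9
  [1] ....# => .  t=0,i=15
  [0] ..... => #  t=0,i=13
  bits 10000001111000111111011001011001 = 2179200601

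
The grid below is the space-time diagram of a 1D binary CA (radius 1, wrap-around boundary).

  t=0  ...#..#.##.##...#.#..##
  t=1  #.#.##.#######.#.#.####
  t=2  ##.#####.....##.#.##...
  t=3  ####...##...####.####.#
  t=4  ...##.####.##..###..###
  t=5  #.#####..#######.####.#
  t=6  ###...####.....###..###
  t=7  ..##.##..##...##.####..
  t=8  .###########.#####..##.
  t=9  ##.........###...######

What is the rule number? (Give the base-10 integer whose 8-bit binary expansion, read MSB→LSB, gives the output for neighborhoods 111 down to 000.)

122

  ### -> .   bit 7 = 0  t=1,i=8
  ##. -> #   bit 6 = 1  t=0,i=9
  #.# -> #   bit 5 = 1  t=0,i=7
  #.. -> #   bit 4 = 1  t=0,i=0
  .## -> #   bit 3 = 1  t=0,i=8
  .#. -> .   bit 2 = 0  t=0,i=3
  ..# -> #   bit 1 = 1  t=0,i=2
  ... -> .   bit 0 = 0  t=0,i=1
  bits 01111010 = 122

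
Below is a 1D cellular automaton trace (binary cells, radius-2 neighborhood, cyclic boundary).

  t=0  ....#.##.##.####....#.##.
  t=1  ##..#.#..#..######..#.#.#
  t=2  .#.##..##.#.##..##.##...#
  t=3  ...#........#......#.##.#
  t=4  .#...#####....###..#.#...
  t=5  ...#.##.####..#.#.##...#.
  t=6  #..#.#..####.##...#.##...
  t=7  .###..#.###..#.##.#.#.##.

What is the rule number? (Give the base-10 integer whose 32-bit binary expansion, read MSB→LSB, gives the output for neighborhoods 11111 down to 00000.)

  #####|.  b31=0 t=1,i=14
  ####.|#  b30=1 t=0,i=14
  ###.#|.  b29=0 t=6,i=11
  ###..|#  b28=1 t=0,i=15
  ##.##|.  b27=0 t=0,i=8
  ##.#.|.  b26=0 t=2,i=9
  ##..#|.  b25=0 t=1,i=2
  ##...|#  b24=1 t=0,i=16
  #.###|#  b23=1 t=0,i=12
  #.##.|#  b22=1 t=0,i=6
  #.#.#|.  b21=0 t=1,i=22
  #.#..|.  b20=0 t=1,i=6
  #..##|.  b19=0 t=1,i=11
  #..#.|#  b18=1 t=1,i=3
  #...#|#  b17=1 t=2,i=22
  #....|#  b16=1 t=0,i=0
  .####|#  b15=1 t=0,i=13
  .###.|.  b14=0 t=1,i=0
  .##.#|.  b13=0 t=0,i=7
  .##..|.  b12=0 t=0,i=23
  .#.##|.  b11=0 t=0,i=5
  .#.#.|.  b10=0 t=1,i=5
  .#..#|#  b9=1 t=1,i=7
  .#...|.  b8=0 t=3,i=0
  ..###|#  b7=1 t=1,i=12
  ..##.|.  b6=0 t=2,i=7
  ..#.#|#  b5=1 t=0,i=4
  ..#..|.  b4=0 t=1,i=9
  ...##|.  b3=0 t=4,i=4
  ...#.|.  b2=0 t=0,i=3
  ....#|.  b1=0 t=0,i=2
  .....|#  b0=1 t=0,i=1
  bits 01010001110001111000001010100001 = 1372029601

1372029601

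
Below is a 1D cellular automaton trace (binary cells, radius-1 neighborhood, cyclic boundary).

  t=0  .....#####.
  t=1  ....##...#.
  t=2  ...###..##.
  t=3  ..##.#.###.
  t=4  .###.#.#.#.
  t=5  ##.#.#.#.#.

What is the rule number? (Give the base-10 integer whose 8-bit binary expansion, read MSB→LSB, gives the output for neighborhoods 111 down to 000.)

  [7] ### => .  t=0,i=6
  [6] ##. => #  t=0,i=9
  [5] #.# => .  t=3,i=4
  [4] #.. => .  t=0,i=10
  [3] .## => #  t=0,i=5
  [2] .#. => #  t=1,i=9
  [1] ..# => #  t=0,i=4
  [0] ... => .  t=0,i=0
  bits 01001110 = 78

78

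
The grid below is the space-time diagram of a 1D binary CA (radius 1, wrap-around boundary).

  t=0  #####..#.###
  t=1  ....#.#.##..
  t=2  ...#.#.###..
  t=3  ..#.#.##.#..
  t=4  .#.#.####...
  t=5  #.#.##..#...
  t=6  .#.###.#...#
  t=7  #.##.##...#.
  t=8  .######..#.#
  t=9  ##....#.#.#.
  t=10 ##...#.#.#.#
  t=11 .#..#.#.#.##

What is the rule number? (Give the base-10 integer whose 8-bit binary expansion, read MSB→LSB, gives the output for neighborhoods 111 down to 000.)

106

  ### -> .   bit 7 = 0  t=0,i=0
  ##. -> #   bit 6 = 1  t=0,i=4
  #.# -> #   bit 5 = 1  t=0,i=8
  #.. -> .   bit 4 = 0  t=0,i=5
  .## -> #   bit 3 = 1  t=0,i=9
  .#. -> .   bit 2 = 0  t=0,i=7
  ..# -> #   bit 1 = 1  t=0,i=6
  ... -> .   bit 0 = 0  t=1,i=0
  bits 01101010 = 106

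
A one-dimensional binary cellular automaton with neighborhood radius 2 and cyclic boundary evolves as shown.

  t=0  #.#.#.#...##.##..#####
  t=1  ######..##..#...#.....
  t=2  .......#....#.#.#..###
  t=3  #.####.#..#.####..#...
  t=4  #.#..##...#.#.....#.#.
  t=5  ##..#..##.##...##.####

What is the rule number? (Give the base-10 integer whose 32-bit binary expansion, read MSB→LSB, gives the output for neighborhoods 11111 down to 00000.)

  ##### -> .   bit 31 = 0  t=0,i=19
  ####. -> .   bit 30 = 0  t=0,i=21
  ###.# -> #   bit 29 = 1  t=0,i=0
  ###.. -> .   bit 28 = 0  t=1,i=5
  ##.## -> #   bit 27 = 1  t=0,i=12
  ##.#. -> #   bit 26 = 1  t=0,i=1
  ##..# -> .   bit 25 = 0  t=0,i=15
  ##... -> #   bit 24 = 1  t=2,i=0
  #.### -> #   bit 23 = 1  t=3,i=2
  #.##. -> .   bit 22 = 0  t=0,i=13
  #.#.# -> #   bit 21 = 1  t=0,i=2
  #.#.. -> .   bit 20 = 0  t=0,i=6
  #..## -> #   bit 19 = 1  t=0,i=16
  #..#. -> .   bit 18 = 0  t=1,i=11
  #...# -> #   bit 17 = 1  t=0,i=8
  #.... -> .   bit 16 = 0  t=1,i=18
  .#### -> .   bit 15 = 0  t=0,i=18
  .###. -> .   bit 14 = 0  t=2,i=20
  .##.# -> .   bit 13 = 0  t=0,i=11
  .##.. -> .   bit 12 = 0  t=0,i=14
  .#.## -> .   bit 11 = 0  t=3,i=1
  .#.#. -> #   bit 10 = 1  t=0,i=3
  .#..# -> .   bit 9 = 0  t=2,i=17
  .#... -> .   bit 8 = 0  t=0,i=7
  ..### -> .   bit 7 = 0  t=0,i=17
  ..##. -> .   bit 6 = 0  t=0,i=10
  ..#.# -> #   bit 5 = 1  t=2,i=12
  ..#.. -> #   bit 4 = 1  t=1,i=12
  ...## -> #   bit 3 = 1  t=0,i=9
  ...#. -> .   bit 2 = 0  t=1,i=15
  ....# -> #   bit 1 = 1  t=1,i=20
  ..... -> #   bit 0 = 1  t=1,i=19
  bits 00101101101010100000010000111011 = 766116923

766116923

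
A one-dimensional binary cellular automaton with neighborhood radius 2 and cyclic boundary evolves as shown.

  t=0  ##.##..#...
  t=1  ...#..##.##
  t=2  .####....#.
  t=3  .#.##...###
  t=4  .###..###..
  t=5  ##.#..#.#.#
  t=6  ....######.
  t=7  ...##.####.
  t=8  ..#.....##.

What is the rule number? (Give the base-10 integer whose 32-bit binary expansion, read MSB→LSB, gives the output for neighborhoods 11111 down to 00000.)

  nb #####: next=#  (t=6,i=6, bit31=1)
  nb ####.: next=#  (t=2,i=3, bit30=1)
  nb ###.#: next=.  (t=3,i=10, bit29=0)
  nb ###..: next=#  (t=2,i=4, bit28=1)
  nb ##.##: next=.  (t=0,i=2, bit27=0)
  nb ##.#.: next=.  (t=3,i=0, bit26=0)
  nb ##..#: next=.  (t=0,i=5, bit25=0)
  nb ##...: next=.  (t=1,i=0, bit24=0)
  nb #.###: next=.  (t=5,i=10, bit23=0)
  nb #.##.: next=#  (t=0,i=3, bit22=1)
  nb #.#.#: next=#  (t=3,i=1, bit21=1)
  nb #.#..: next=.  (t=5,i=3, bit20=0)
  nb #..##: next=.  (t=1,i=5, bit19=0)
  nb #..#.: next=#  (t=0,i=6, bit18=1)
  nb #...#: next=#  (t=0,i=9, bit17=1)
  nb #....: next=.  (t=2,i=6, bit16=0)
  nb .####: next=.  (t=2,i=2, bit15=0)
  nb .###.: next=.  (t=3,i=9, bit14=0)
  nb .##.#: next=.  (t=0,i=1, bit13=0)
  nb .##..: next=.  (t=0,i=4, bit12=0)
  nb .#.##: next=#  (t=3,i=2, bit11=1)
  nb .#.#.: next=#  (t=5,i=7, bit10=1)
  nb .#..#: next=#  (t=1,i=4, bit9=1)
  nb .#...: next=.  (t=0,i=8, bit8=0)
  nb ..###: next=#  (t=2,i=1, bit7=1)
  nb ..##.: next=.  (t=0,i=0, bit6=0)
  nb ..#.#: next=#  (t=5,i=6, bit5=1)
  nb ..#..: next=#  (t=0,i=7, bit4=1)
  nb ...##: next=#  (t=0,i=10, bit3=1)
  nb ...#.: next=#  (t=1,i=2, bit2=1)
  nb ....#: next=.  (t=2,i=7, bit1=0)
  nb .....: next=.  (t=6,i=1, bit0=0)
  bits 11010000011001100000111010111100 = 3496349372

3496349372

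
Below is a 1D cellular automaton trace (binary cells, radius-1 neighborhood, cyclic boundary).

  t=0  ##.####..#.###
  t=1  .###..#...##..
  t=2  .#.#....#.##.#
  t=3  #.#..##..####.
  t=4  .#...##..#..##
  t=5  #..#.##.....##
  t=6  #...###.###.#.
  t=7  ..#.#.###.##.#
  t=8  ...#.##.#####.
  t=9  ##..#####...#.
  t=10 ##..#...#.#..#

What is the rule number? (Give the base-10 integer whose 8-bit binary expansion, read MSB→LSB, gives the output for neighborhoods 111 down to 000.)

  ### -> .   bit 7 = 0  t=0,i=0
  ##. -> #   bit 6 = 1  t=0,i=1
  #.# -> #   bit 5 = 1  t=0,i=2
  #.. -> .   bit 4 = 0  t=0,i=7
  .## -> #   bit 3 = 1  t=0,i=3
  .#. -> .   bit 2 = 0  t=0,i=9
  ..# -> .   bit 1 = 0  t=0,i=8
  ... -> #   bit 0 = 1  t=1,i=8
  bits 01101001 = 105

105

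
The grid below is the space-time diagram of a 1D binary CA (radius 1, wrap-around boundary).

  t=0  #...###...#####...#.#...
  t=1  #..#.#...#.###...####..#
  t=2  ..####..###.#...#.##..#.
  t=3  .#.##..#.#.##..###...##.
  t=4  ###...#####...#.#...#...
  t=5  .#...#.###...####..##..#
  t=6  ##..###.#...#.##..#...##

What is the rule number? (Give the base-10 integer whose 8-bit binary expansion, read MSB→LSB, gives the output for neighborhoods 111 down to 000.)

  ### -> #   bit 7 = 1  t=0,i=5
  ##. -> .   bit 6 = 0  t=0,i=6
  #.# -> #   bit 5 = 1  t=0,i=19
  #.. -> .   bit 4 = 0  t=0,i=1
  .## -> .   bit 3 = 0  t=0,i=4
  .#. -> #   bit 2 = 1  t=0,i=0
  ..# -> #   bit 1 = 1  t=0,i=3
  ... -> .   bit 0 = 0  t=0,i=2
  bits 10100110 = 166

166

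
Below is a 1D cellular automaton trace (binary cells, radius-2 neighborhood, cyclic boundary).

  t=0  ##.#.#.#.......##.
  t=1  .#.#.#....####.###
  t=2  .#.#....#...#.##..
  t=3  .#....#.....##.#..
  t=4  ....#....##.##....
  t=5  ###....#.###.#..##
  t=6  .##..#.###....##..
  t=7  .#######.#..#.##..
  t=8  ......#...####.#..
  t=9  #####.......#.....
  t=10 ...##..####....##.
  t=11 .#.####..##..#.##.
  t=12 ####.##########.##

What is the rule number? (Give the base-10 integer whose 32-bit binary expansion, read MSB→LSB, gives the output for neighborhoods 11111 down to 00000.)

1521236579

  nb #####: next=.  (t=5,i=0, bit31=0)
  nb ####.: next=#  (t=1,i=12, bit30=1)
  nb ###.#: next=.  (t=1,i=13, bit29=0)
  nb ###..: next=#  (t=5,i=2, bit28=1)
  nb ##.##: next=#  (t=0,i=17, bit27=1)
  nb ##.#.: next=.  (t=0,i=2, bit26=0)
  nb ##..#: next=#  (t=6,i=3, bit25=1)
  nb ##...: next=.  (t=2,i=16, bit24=0)
  nb #.###: next=#  (t=1,i=15, bit23=1)
  nb #.##.: next=.  (t=0,i=0, bit22=0)
  nb #.#.#: next=#  (t=0,i=3, bit21=1)
  nb #.#..: next=.  (t=0,i=7, bit20=0)
  nb #..##: next=#  (t=5,i=15, bit19=1)
  nb #..#.: next=#  (t=6,i=4, bit18=1)
  nb #...#: next=.  (t=2,i=10, bit17=0)
  nb #....: next=.  (t=0,i=9, bit16=0)
  nb .####: next=.  (t=1,i=11, bit15=0)
  nb .###.: next=.  (t=1,i=16, bit14=0)
  nb .##.#: next=#  (t=0,i=1, bit13=1)
  nb .##..: next=#  (t=2,i=15, bit12=1)
  nb .#.##: next=#  (t=2,i=13, bit11=1)
  nb .#.#.: next=.  (t=0,i=4, bit10=0)
  nb .#..#: next=#  (t=5,i=14, bit9=1)
  nb .#...: next=.  (t=0,i=8, bit8=0)
  nb ..###: next=.  (t=1,i=10, bit7=0)
  nb ..##.: next=#  (t=0,i=15, bit6=1)
  nb ..#.#: next=#  (t=2,i=1, bit5=1)
  nb ..#..: next=.  (t=2,i=8, bit4=0)
  nb ...##: next=.  (t=0,i=14, bit3=0)
  nb ...#.: next=.  (t=2,i=0, bit2=0)
  nb ....#: next=#  (t=0,i=13, bit1=1)
  nb .....: next=#  (t=0,i=10, bit0=1)
  bits 01011010101011000011101001100011 = 1521236579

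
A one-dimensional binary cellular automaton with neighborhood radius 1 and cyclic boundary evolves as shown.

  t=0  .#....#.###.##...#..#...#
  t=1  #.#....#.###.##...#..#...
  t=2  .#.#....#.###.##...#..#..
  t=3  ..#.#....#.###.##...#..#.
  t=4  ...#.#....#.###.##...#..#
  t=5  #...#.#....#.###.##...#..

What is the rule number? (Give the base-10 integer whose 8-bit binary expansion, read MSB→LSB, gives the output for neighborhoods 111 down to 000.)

240

  nb ###: next=#  (t=0,i=9, bit7=1)
  nb ##.: next=#  (t=0,i=10, bit6=1)
  nb #.#: next=#  (t=0,i=0, bit5=1)
  nb #..: next=#  (t=0,i=2, bit4=1)
  nb .##: next=.  (t=0,i=8, bit3=0)
  nb .#.: next=.  (t=0,i=1, bit2=0)
  nb ..#: next=.  (t=0,i=5, bit1=0)
  nb ...: next=.  (t=0,i=3, bit0=0)
  bits 11110000 = 240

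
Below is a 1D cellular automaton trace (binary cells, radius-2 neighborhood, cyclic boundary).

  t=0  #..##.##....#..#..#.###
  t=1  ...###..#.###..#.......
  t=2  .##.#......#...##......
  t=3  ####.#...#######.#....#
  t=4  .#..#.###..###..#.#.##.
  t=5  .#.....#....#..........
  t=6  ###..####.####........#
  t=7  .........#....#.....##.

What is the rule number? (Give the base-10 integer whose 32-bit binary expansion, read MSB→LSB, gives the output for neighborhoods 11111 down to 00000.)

2365743454

  ##### -> #   bit 31 = 1  t=3,i=1
  ####. -> .   bit 30 = 0  t=0,i=22
  ###.# -> .   bit 29 = 0  t=3,i=3
  ###.. -> .   bit 28 = 0  t=0,i=0
  ##.## -> #   bit 27 = 1  t=0,i=5
  ##.#. -> #   bit 26 = 1  t=2,i=3
  ##..# -> .   bit 25 = 0  t=0,i=1
  ##... -> #   bit 24 = 1  t=0,i=8
  #.### -> .   bit 23 = 0  t=0,i=20
  #.##. -> .   bit 22 = 0  t=0,i=6
  #.#.# -> .   bit 21 = 0  t=4,i=18
  #.#.. -> .   bit 20 = 0  t=2,i=4
  #..## -> .   bit 19 = 0  t=0,i=2
  #..#. -> .   bit 18 = 0  t=0,i=14
  #...# -> #   bit 17 = 1  t=2,i=13
  #.... -> .   bit 16 = 0  t=0,i=9
  .#### -> .   bit 15 = 0  t=0,i=21
  .###. -> #   bit 14 = 1  t=1,i=4
  .##.# -> #   bit 13 = 1  t=0,i=4
  .##.. -> .   bit 12 = 0  t=0,i=7
  .#.## -> .   bit 11 = 0  t=0,i=19
  .#.#. -> .   bit 10 = 0  t=4,i=17
  .#..# -> .   bit 9 = 0  t=0,i=13
  .#... -> #   bit 8 = 1  t=1,i=16
  ..### -> .   bit 7 = 0  t=1,i=3
  ..##. -> #   bit 6 = 1  t=0,i=3
  ..#.# -> .   bit 5 = 0  t=0,i=18
  ..#.. -> #   bit 4 = 1  t=0,i=12
  ...## -> #   bit 3 = 1  t=1,i=2
  ...#. -> #   bit 2 = 1  t=0,i=11
  ....# -> #   bit 1 = 1  t=0,i=10
  ..... -> .   bit 0 = 0  t=1,i=0
  bits 10001101000000100110000101011110 = 2365743454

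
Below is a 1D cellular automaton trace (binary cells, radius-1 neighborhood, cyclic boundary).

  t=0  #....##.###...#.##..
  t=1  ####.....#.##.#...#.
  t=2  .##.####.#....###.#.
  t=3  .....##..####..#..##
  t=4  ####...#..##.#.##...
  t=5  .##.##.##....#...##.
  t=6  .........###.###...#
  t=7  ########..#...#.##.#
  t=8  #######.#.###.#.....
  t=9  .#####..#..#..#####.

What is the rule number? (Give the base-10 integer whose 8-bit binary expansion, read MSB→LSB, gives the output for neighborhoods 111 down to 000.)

  ### -> #   bit 7 = 1  t=0,i=9
  ##. -> .   bit 6 = 0  t=0,i=6
  #.# -> .   bit 5 = 0  t=0,i=7
  #.. -> #   bit 4 = 1  t=0,i=1
  .## -> .   bit 3 = 0  t=0,i=5
  .#. -> #   bit 2 = 1  t=0,i=0
  ..# -> .   bit 1 = 0  t=0,i=4
  ... -> #   bit 0 = 1  t=0,i=2
  bits 10010101 = 149

149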